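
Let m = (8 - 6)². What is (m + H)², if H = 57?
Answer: 3721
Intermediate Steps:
m = 4 (m = 2² = 4)
(m + H)² = (4 + 57)² = 61² = 3721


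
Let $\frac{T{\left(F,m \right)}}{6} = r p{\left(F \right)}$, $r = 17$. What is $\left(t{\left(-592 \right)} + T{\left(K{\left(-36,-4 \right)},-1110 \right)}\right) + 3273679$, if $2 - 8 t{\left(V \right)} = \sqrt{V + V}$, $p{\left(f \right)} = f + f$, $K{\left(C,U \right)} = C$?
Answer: $\frac{13065341}{4} - \frac{i \sqrt{74}}{2} \approx 3.2663 \cdot 10^{6} - 4.3012 i$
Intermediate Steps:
$p{\left(f \right)} = 2 f$
$T{\left(F,m \right)} = 204 F$ ($T{\left(F,m \right)} = 6 \cdot 17 \cdot 2 F = 6 \cdot 34 F = 204 F$)
$t{\left(V \right)} = \frac{1}{4} - \frac{\sqrt{2} \sqrt{V}}{8}$ ($t{\left(V \right)} = \frac{1}{4} - \frac{\sqrt{V + V}}{8} = \frac{1}{4} - \frac{\sqrt{2 V}}{8} = \frac{1}{4} - \frac{\sqrt{2} \sqrt{V}}{8}$)
$\left(t{\left(-592 \right)} + T{\left(K{\left(-36,-4 \right)},-1110 \right)}\right) + 3273679 = \left(\left(\frac{1}{4} - \frac{\sqrt{2} \sqrt{-592}}{8}\right) + 204 \left(-36\right)\right) + 3273679 = \left(\left(\frac{1}{4} - \frac{\sqrt{2} \cdot 4 i \sqrt{37}}{8}\right) - 7344\right) + 3273679 = \left(\left(\frac{1}{4} - \frac{i \sqrt{74}}{2}\right) - 7344\right) + 3273679 = \left(- \frac{29375}{4} - \frac{i \sqrt{74}}{2}\right) + 3273679 = \frac{13065341}{4} - \frac{i \sqrt{74}}{2}$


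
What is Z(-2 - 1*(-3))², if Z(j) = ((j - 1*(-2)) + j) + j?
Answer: 25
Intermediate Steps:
Z(j) = 2 + 3*j (Z(j) = ((j + 2) + j) + j = ((2 + j) + j) + j = (2 + 2*j) + j = 2 + 3*j)
Z(-2 - 1*(-3))² = (2 + 3*(-2 - 1*(-3)))² = (2 + 3*(-2 + 3))² = (2 + 3*1)² = (2 + 3)² = 5² = 25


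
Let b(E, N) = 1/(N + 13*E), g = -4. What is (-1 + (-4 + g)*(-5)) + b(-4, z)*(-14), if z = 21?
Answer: 1223/31 ≈ 39.452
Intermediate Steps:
(-1 + (-4 + g)*(-5)) + b(-4, z)*(-14) = (-1 + (-4 - 4)*(-5)) - 14/(21 + 13*(-4)) = (-1 - 8*(-5)) - 14/(21 - 52) = (-1 + 40) - 14/(-31) = 39 - 1/31*(-14) = 39 + 14/31 = 1223/31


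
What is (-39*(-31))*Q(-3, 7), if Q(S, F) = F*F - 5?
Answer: 53196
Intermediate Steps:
Q(S, F) = -5 + F² (Q(S, F) = F² - 5 = -5 + F²)
(-39*(-31))*Q(-3, 7) = (-39*(-31))*(-5 + 7²) = 1209*(-5 + 49) = 1209*44 = 53196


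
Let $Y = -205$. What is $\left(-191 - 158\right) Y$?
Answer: $71545$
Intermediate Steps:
$\left(-191 - 158\right) Y = \left(-191 - 158\right) \left(-205\right) = \left(-349\right) \left(-205\right) = 71545$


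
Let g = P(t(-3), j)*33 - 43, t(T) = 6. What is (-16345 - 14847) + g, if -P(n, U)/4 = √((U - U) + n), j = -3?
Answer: -31235 - 132*√6 ≈ -31558.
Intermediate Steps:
P(n, U) = -4*√n (P(n, U) = -4*√((U - U) + n) = -4*√(0 + n) = -4*√n)
g = -43 - 132*√6 (g = -4*√6*33 - 43 = -132*√6 - 43 = -43 - 132*√6 ≈ -366.33)
(-16345 - 14847) + g = (-16345 - 14847) + (-43 - 132*√6) = -31192 + (-43 - 132*√6) = -31235 - 132*√6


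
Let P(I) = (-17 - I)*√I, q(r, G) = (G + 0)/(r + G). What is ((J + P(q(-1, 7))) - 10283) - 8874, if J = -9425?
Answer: -28582 - 109*√42/36 ≈ -28602.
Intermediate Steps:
q(r, G) = G/(G + r)
P(I) = √I*(-17 - I)
((J + P(q(-1, 7))) - 10283) - 8874 = ((-9425 + √(7/(7 - 1))*(-17 - 7/(7 - 1))) - 10283) - 8874 = ((-9425 + √(7/6)*(-17 - 7/6)) - 10283) - 8874 = ((-9425 + √(7*(⅙))*(-17 - 7/6)) - 10283) - 8874 = ((-9425 + √(7/6)*(-17 - 1*7/6)) - 10283) - 8874 = ((-9425 + (√42/6)*(-17 - 7/6)) - 10283) - 8874 = ((-9425 + (√42/6)*(-109/6)) - 10283) - 8874 = ((-9425 - 109*√42/36) - 10283) - 8874 = (-19708 - 109*√42/36) - 8874 = -28582 - 109*√42/36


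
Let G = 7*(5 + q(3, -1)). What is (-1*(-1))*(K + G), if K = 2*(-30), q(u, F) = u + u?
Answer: 17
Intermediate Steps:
q(u, F) = 2*u
G = 77 (G = 7*(5 + 2*3) = 7*(5 + 6) = 7*11 = 77)
K = -60
(-1*(-1))*(K + G) = (-1*(-1))*(-60 + 77) = 1*17 = 17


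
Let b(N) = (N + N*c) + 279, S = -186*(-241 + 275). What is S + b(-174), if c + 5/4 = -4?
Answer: -10611/2 ≈ -5305.5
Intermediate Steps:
c = -21/4 (c = -5/4 - 4 = -21/4 ≈ -5.2500)
S = -6324 (S = -186*34 = -6324)
b(N) = 279 - 17*N/4 (b(N) = (N + N*(-21/4)) + 279 = (N - 21*N/4) + 279 = -17*N/4 + 279 = 279 - 17*N/4)
S + b(-174) = -6324 + (279 - 17/4*(-174)) = -6324 + (279 + 1479/2) = -6324 + 2037/2 = -10611/2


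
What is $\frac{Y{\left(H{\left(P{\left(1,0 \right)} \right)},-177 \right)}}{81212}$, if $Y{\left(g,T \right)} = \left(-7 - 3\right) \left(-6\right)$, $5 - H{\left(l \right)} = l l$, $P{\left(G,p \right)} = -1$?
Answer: $\frac{15}{20303} \approx 0.00073881$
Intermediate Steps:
$H{\left(l \right)} = 5 - l^{2}$ ($H{\left(l \right)} = 5 - l l = 5 - l^{2}$)
$Y{\left(g,T \right)} = 60$ ($Y{\left(g,T \right)} = \left(-10\right) \left(-6\right) = 60$)
$\frac{Y{\left(H{\left(P{\left(1,0 \right)} \right)},-177 \right)}}{81212} = \frac{60}{81212} = 60 \cdot \frac{1}{81212} = \frac{15}{20303}$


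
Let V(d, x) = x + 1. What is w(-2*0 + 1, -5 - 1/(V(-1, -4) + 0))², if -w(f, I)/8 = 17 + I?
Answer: 87616/9 ≈ 9735.1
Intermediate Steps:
V(d, x) = 1 + x
w(f, I) = -136 - 8*I (w(f, I) = -8*(17 + I) = -136 - 8*I)
w(-2*0 + 1, -5 - 1/(V(-1, -4) + 0))² = (-136 - 8*(-5 - 1/((1 - 4) + 0)))² = (-136 - 8*(-5 - 1/(-3 + 0)))² = (-136 - 8*(-5 - 1/(-3)))² = (-136 - 8*(-5 - 1*(-⅓)))² = (-136 - 8*(-5 + ⅓))² = (-136 - 8*(-14/3))² = (-136 + 112/3)² = (-296/3)² = 87616/9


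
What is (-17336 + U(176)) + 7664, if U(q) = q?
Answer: -9496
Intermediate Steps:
(-17336 + U(176)) + 7664 = (-17336 + 176) + 7664 = -17160 + 7664 = -9496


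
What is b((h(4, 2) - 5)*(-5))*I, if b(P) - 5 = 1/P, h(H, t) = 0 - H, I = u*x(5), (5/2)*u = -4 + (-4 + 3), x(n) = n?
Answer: -452/9 ≈ -50.222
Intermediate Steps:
u = -2 (u = 2*(-4 + (-4 + 3))/5 = 2*(-4 - 1)/5 = (⅖)*(-5) = -2)
I = -10 (I = -2*5 = -10)
h(H, t) = -H
b(P) = 5 + 1/P
b((h(4, 2) - 5)*(-5))*I = (5 + 1/((-1*4 - 5)*(-5)))*(-10) = (5 + 1/((-4 - 5)*(-5)))*(-10) = (5 + 1/(-9*(-5)))*(-10) = (5 + 1/45)*(-10) = (226/45)*(-10) = -452/9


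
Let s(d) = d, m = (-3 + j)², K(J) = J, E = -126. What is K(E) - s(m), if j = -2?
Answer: -151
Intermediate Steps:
m = 25 (m = (-3 - 2)² = (-5)² = 25)
K(E) - s(m) = -126 - 1*25 = -126 - 25 = -151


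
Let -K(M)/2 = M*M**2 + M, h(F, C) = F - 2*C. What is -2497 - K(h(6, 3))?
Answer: -2497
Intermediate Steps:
K(M) = -2*M - 2*M**3 (K(M) = -2*(M*M**2 + M) = -2*(M**3 + M) = -2*(M + M**3) = -2*M - 2*M**3)
-2497 - K(h(6, 3)) = -2497 - (-2)*(6 - 2*3)*(1 + (6 - 2*3)**2) = -2497 - (-2)*(6 - 6)*(1 + (6 - 6)**2) = -2497 - (-2)*0*(1 + 0**2) = -2497 - (-2)*0*(1 + 0) = -2497 - (-2)*0 = -2497 - 1*0 = -2497 + 0 = -2497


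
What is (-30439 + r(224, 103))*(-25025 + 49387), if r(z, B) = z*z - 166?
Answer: 476788702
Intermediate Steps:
r(z, B) = -166 + z² (r(z, B) = z² - 166 = -166 + z²)
(-30439 + r(224, 103))*(-25025 + 49387) = (-30439 + (-166 + 224²))*(-25025 + 49387) = (-30439 + (-166 + 50176))*24362 = (-30439 + 50010)*24362 = 19571*24362 = 476788702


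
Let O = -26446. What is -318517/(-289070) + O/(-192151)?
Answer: 68848105287/55545089570 ≈ 1.2395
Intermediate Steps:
-318517/(-289070) + O/(-192151) = -318517/(-289070) - 26446/(-192151) = -318517*(-1/289070) - 26446*(-1/192151) = 318517/289070 + 26446/192151 = 68848105287/55545089570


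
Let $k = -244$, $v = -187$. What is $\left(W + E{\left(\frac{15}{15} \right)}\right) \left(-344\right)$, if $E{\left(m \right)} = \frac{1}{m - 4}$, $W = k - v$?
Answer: $\frac{59168}{3} \approx 19723.0$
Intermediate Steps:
$W = -57$ ($W = -244 - -187 = -244 + 187 = -57$)
$E{\left(m \right)} = \frac{1}{-4 + m}$
$\left(W + E{\left(\frac{15}{15} \right)}\right) \left(-344\right) = \left(-57 + \frac{1}{-4 + \frac{15}{15}}\right) \left(-344\right) = \left(-57 + \frac{1}{-4 + 15 \cdot \frac{1}{15}}\right) \left(-344\right) = \left(-57 + \frac{1}{-4 + 1}\right) \left(-344\right) = \left(-57 + \frac{1}{-3}\right) \left(-344\right) = \left(-57 - \frac{1}{3}\right) \left(-344\right) = \left(- \frac{172}{3}\right) \left(-344\right) = \frac{59168}{3}$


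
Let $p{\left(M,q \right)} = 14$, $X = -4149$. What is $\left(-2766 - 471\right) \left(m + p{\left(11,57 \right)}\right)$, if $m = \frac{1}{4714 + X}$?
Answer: $- \frac{25607907}{565} \approx -45324.0$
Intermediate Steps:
$m = \frac{1}{565}$ ($m = \frac{1}{4714 - 4149} = \frac{1}{565} \approx 0.0017699$)
$\left(-2766 - 471\right) \left(m + p{\left(11,57 \right)}\right) = \left(-2766 - 471\right) \left(\frac{1}{565} + 14\right) = \left(-3237\right) \frac{7911}{565} = - \frac{25607907}{565}$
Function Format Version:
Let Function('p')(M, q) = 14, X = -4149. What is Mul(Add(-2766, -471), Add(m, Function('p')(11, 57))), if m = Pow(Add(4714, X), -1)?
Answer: Rational(-25607907, 565) ≈ -45324.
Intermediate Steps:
m = Rational(1, 565) (m = Pow(Add(4714, -4149), -1) = Pow(565, -1) = Rational(1, 565) ≈ 0.0017699)
Mul(Add(-2766, -471), Add(m, Function('p')(11, 57))) = Mul(Add(-2766, -471), Add(Rational(1, 565), 14)) = Mul(-3237, Rational(7911, 565)) = Rational(-25607907, 565)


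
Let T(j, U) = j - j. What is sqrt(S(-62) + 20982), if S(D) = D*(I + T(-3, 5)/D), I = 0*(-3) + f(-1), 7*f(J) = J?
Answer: 2*sqrt(257138)/7 ≈ 144.88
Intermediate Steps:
f(J) = J/7
T(j, U) = 0
I = -1/7 (I = 0*(-3) + (1/7)*(-1) = 0 - 1/7 = -1/7 ≈ -0.14286)
S(D) = -D/7 (S(D) = D*(-1/7 + 0/D) = D*(-1/7 + 0) = D*(-1/7) = -D/7)
sqrt(S(-62) + 20982) = sqrt(-1/7*(-62) + 20982) = sqrt(62/7 + 20982) = sqrt(146936/7) = 2*sqrt(257138)/7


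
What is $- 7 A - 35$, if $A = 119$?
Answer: $-868$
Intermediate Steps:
$- 7 A - 35 = \left(-7\right) 119 - 35 = -833 - 35 = -868$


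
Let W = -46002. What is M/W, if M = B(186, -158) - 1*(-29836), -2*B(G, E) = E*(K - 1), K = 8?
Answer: -30389/46002 ≈ -0.66060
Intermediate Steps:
B(G, E) = -7*E/2 (B(G, E) = -E*(8 - 1)/2 = -E*7/2 = -7*E/2)
M = 30389 (M = -7/2*(-158) - 1*(-29836) = 553 + 29836 = 30389)
M/W = 30389/(-46002) = 30389*(-1/46002) = -30389/46002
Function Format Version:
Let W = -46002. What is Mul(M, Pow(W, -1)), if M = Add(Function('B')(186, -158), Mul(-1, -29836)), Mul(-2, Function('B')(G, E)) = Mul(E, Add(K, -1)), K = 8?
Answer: Rational(-30389, 46002) ≈ -0.66060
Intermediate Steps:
Function('B')(G, E) = Mul(Rational(-7, 2), E) (Function('B')(G, E) = Mul(Rational(-1, 2), Mul(E, Add(8, -1))) = Mul(Rational(-1, 2), Mul(E, 7)) = Mul(Rational(-1, 2), Mul(7, E)) = Mul(Rational(-7, 2), E))
M = 30389 (M = Add(Mul(Rational(-7, 2), -158), Mul(-1, -29836)) = Add(553, 29836) = 30389)
Mul(M, Pow(W, -1)) = Mul(30389, Pow(-46002, -1)) = Mul(30389, Rational(-1, 46002)) = Rational(-30389, 46002)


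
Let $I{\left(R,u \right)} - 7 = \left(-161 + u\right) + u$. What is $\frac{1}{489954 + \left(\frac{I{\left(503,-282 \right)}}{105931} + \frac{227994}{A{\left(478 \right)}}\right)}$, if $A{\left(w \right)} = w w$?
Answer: $\frac{12101769302}{5929322270382559} \approx 2.041 \cdot 10^{-6}$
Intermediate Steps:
$A{\left(w \right)} = w^{2}$
$I{\left(R,u \right)} = -154 + 2 u$ ($I{\left(R,u \right)} = 7 + \left(\left(-161 + u\right) + u\right) = 7 + \left(-161 + 2 u\right) = -154 + 2 u$)
$\frac{1}{489954 + \left(\frac{I{\left(503,-282 \right)}}{105931} + \frac{227994}{A{\left(478 \right)}}\right)} = \frac{1}{489954 + \left(\frac{-154 + 2 \left(-282\right)}{105931} + \frac{227994}{478^{2}}\right)} = \frac{1}{489954 + \left(\left(-154 - 564\right) \frac{1}{105931} + \frac{227994}{228484}\right)} = \frac{1}{489954 + \left(\left(-718\right) \frac{1}{105931} + 227994 \cdot \frac{1}{228484}\right)} = \frac{1}{489954 + \left(- \frac{718}{105931} + \frac{113997}{114242}\right)} = \frac{1}{489954 + \frac{11993790451}{12101769302}} = \frac{1}{\frac{5929322270382559}{12101769302}} = \frac{12101769302}{5929322270382559}$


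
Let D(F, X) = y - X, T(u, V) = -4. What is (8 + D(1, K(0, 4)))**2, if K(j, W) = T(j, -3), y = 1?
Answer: 169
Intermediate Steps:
K(j, W) = -4
D(F, X) = 1 - X
(8 + D(1, K(0, 4)))**2 = (8 + (1 - 1*(-4)))**2 = (8 + (1 + 4))**2 = (8 + 5)**2 = 13**2 = 169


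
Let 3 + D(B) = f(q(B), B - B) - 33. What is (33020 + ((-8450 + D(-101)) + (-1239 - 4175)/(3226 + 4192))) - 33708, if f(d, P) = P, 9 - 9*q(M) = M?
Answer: -34029073/3709 ≈ -9174.7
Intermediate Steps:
q(M) = 1 - M/9
D(B) = -36 (D(B) = -3 + ((B - B) - 33) = -3 + (0 - 33) = -3 - 33 = -36)
(33020 + ((-8450 + D(-101)) + (-1239 - 4175)/(3226 + 4192))) - 33708 = (33020 + ((-8450 - 36) + (-1239 - 4175)/(3226 + 4192))) - 33708 = (33020 + (-8486 - 5414/7418)) - 33708 = (33020 + (-8486 - 5414*1/7418)) - 33708 = (33020 + (-8486 - 2707/3709)) - 33708 = (33020 - 31477281/3709) - 33708 = 90993899/3709 - 33708 = -34029073/3709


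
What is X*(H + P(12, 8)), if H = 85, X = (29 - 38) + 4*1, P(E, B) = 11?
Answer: -480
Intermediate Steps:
X = -5 (X = -9 + 4 = -5)
X*(H + P(12, 8)) = -5*(85 + 11) = -5*96 = -480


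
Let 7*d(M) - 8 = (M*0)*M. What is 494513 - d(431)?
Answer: 3461583/7 ≈ 4.9451e+5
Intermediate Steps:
d(M) = 8/7 (d(M) = 8/7 + ((M*0)*M)/7 = 8/7 + (0*M)/7 = 8/7 + (⅐)*0 = 8/7 + 0 = 8/7)
494513 - d(431) = 494513 - 1*8/7 = 494513 - 8/7 = 3461583/7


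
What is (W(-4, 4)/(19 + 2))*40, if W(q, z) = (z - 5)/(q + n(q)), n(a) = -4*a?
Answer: -10/63 ≈ -0.15873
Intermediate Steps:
W(q, z) = -(-5 + z)/(3*q) (W(q, z) = (z - 5)/(q - 4*q) = (-5 + z)/((-3*q)) = (-5 + z)*(-1/(3*q)) = -(-5 + z)/(3*q))
(W(-4, 4)/(19 + 2))*40 = (((1/3)*(5 - 1*4)/(-4))/(19 + 2))*40 = (((1/3)*(-1/4)*(5 - 4))/21)*40 = (((1/3)*(-1/4)*1)/21)*40 = ((1/21)*(-1/12))*40 = -1/252*40 = -10/63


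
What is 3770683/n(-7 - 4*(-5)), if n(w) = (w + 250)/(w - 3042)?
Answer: -11421398807/263 ≈ -4.3427e+7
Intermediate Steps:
n(w) = (250 + w)/(-3042 + w)
3770683/n(-7 - 4*(-5)) = 3770683/(((250 + (-7 - 4*(-5)))/(-3042 + (-7 - 4*(-5))))) = 3770683/(((250 + (-7 + 20))/(-3042 + (-7 + 20)))) = 3770683/(((250 + 13)/(-3042 + 13))) = 3770683/((263/(-3029))) = 3770683/((-1/3029*263)) = 3770683/(-263/3029) = 3770683*(-3029/263) = -11421398807/263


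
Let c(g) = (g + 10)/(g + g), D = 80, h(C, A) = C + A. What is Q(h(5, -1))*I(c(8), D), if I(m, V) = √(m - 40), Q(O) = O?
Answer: I*√622 ≈ 24.94*I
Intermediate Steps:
h(C, A) = A + C
c(g) = (10 + g)/(2*g) (c(g) = (10 + g)/((2*g)) = (10 + g)*(1/(2*g)) = (10 + g)/(2*g))
I(m, V) = √(-40 + m)
Q(h(5, -1))*I(c(8), D) = (-1 + 5)*√(-40 + (½)*(10 + 8)/8) = 4*√(-40 + (½)*(⅛)*18) = 4*√(-40 + 9/8) = 4*√(-311/8) = 4*(I*√622/4) = I*√622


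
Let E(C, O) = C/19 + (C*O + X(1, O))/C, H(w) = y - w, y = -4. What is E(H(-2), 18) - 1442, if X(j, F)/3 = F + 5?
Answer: -55427/38 ≈ -1458.6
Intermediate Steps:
X(j, F) = 15 + 3*F (X(j, F) = 3*(F + 5) = 3*(5 + F) = 15 + 3*F)
H(w) = -4 - w
E(C, O) = C/19 + (15 + 3*O + C*O)/C (E(C, O) = C/19 + (C*O + (15 + 3*O))/C = C*(1/19) + (15 + 3*O + C*O)/C = C/19 + (15 + 3*O + C*O)/C)
E(H(-2), 18) - 1442 = (18 + 15/(-4 - 1*(-2)) + (-4 - 1*(-2))/19 + 3*18/(-4 - 1*(-2))) - 1442 = (18 + 15/(-4 + 2) + (-4 + 2)/19 + 3*18/(-4 + 2)) - 1442 = (18 + 15/(-2) + (1/19)*(-2) + 3*18/(-2)) - 1442 = (18 + 15*(-½) - 2/19 + 3*18*(-½)) - 1442 = (18 - 15/2 - 2/19 - 27) - 1442 = -631/38 - 1442 = -55427/38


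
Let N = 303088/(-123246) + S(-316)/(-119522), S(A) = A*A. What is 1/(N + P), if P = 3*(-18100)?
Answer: -3682652103/199980142327028 ≈ -1.8415e-5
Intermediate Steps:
S(A) = A**2
N = -12133134128/3682652103 (N = 303088/(-123246) + (-316)**2/(-119522) = 303088*(-1/123246) + 99856*(-1/119522) = -151544/61623 - 49928/59761 = -12133134128/3682652103 ≈ -3.2947)
P = -54300
1/(N + P) = 1/(-12133134128/3682652103 - 54300) = 1/(-199980142327028/3682652103) = -3682652103/199980142327028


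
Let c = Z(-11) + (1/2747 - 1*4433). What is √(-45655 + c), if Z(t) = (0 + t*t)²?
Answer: 6*I*√7430093841/2747 ≈ 188.27*I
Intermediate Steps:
Z(t) = t⁴ (Z(t) = (0 + t²)² = (t²)² = t⁴)
c = 28041377/2747 (c = (-11)⁴ + (1/2747 - 1*4433) = 14641 + (1/2747 - 4433) = 14641 - 12177450/2747 = 28041377/2747 ≈ 10208.)
√(-45655 + c) = √(-45655 + 28041377/2747) = √(-97372908/2747) = 6*I*√7430093841/2747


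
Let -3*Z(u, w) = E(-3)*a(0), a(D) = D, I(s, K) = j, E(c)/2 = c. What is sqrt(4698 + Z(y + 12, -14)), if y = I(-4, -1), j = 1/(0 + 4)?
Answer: 9*sqrt(58) ≈ 68.542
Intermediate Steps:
j = 1/4 ≈ 0.25000
E(c) = 2*c
I(s, K) = 1/4
y = 1/4 ≈ 0.25000
Z(u, w) = 0 (Z(u, w) = -2*(-3)*0/3 = -(-2)*0 = -1/3*0 = 0)
sqrt(4698 + Z(y + 12, -14)) = sqrt(4698 + 0) = sqrt(4698) = 9*sqrt(58)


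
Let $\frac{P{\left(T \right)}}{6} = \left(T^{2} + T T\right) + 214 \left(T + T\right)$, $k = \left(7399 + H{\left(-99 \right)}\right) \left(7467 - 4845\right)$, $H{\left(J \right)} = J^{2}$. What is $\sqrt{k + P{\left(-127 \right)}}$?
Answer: $2 \sqrt{11241453} \approx 6705.7$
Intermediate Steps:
$k = 45098400$ ($k = \left(7399 + \left(-99\right)^{2}\right) \left(7467 - 4845\right) = \left(7399 + 9801\right) 2622 = 17200 \cdot 2622 = 45098400$)
$P{\left(T \right)} = 12 T^{2} + 2568 T$ ($P{\left(T \right)} = 6 \left(\left(T^{2} + T T\right) + 214 \left(T + T\right)\right) = 6 \left(\left(T^{2} + T^{2}\right) + 214 \cdot 2 T\right) = 6 \left(2 T^{2} + 428 T\right) = 12 T^{2} + 2568 T$)
$\sqrt{k + P{\left(-127 \right)}} = \sqrt{45098400 + 12 \left(-127\right) \left(214 - 127\right)} = \sqrt{45098400 + 12 \left(-127\right) 87} = \sqrt{45098400 - 132588} = \sqrt{44965812} = 2 \sqrt{11241453}$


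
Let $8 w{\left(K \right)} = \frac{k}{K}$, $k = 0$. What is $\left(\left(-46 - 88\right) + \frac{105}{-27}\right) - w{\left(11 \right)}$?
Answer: $- \frac{1241}{9} \approx -137.89$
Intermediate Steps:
$w{\left(K \right)} = 0$ ($w{\left(K \right)} = \frac{0 \frac{1}{K}}{8} = \frac{1}{8} \cdot 0 = 0$)
$\left(\left(-46 - 88\right) + \frac{105}{-27}\right) - w{\left(11 \right)} = \left(\left(-46 - 88\right) + \frac{105}{-27}\right) - 0 = \left(-134 + 105 \left(- \frac{1}{27}\right)\right) + 0 = \left(-134 - \frac{35}{9}\right) + 0 = - \frac{1241}{9} + 0 = - \frac{1241}{9}$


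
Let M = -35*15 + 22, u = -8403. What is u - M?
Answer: -7900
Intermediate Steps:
M = -503 (M = -525 + 22 = -503)
u - M = -8403 - 1*(-503) = -8403 + 503 = -7900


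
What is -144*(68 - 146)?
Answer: 11232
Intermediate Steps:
-144*(68 - 146) = -144*(-78) = 11232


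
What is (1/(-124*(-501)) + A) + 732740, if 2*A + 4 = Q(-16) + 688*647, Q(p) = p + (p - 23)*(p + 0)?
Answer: 59366315641/62124 ≈ 9.5561e+5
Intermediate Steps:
Q(p) = p + p*(-23 + p) (Q(p) = p + (-23 + p)*p = p + p*(-23 + p))
A = 222870 (A = -2 + (-16*(-22 - 16) + 688*647)/2 = -2 + (-16*(-38) + 445136)/2 = -2 + (608 + 445136)/2 = -2 + (½)*445744 = -2 + 222872 = 222870)
(1/(-124*(-501)) + A) + 732740 = (1/(-124*(-501)) + 222870) + 732740 = (1/62124 + 222870) + 732740 = 13845575881/62124 + 732740 = 59366315641/62124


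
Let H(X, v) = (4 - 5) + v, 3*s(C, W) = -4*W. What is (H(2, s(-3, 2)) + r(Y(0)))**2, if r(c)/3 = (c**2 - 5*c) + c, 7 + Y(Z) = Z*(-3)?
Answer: 465124/9 ≈ 51680.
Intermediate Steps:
s(C, W) = -4*W/3 (s(C, W) = (-4*W)/3 = -4*W/3)
Y(Z) = -7 - 3*Z (Y(Z) = -7 + Z*(-3) = -7 - 3*Z)
H(X, v) = -1 + v
r(c) = -12*c + 3*c**2 (r(c) = 3*((c**2 - 5*c) + c) = 3*(c**2 - 4*c) = -12*c + 3*c**2)
(H(2, s(-3, 2)) + r(Y(0)))**2 = ((-1 - 4/3*2) + 3*(-7 - 3*0)*(-4 + (-7 - 3*0)))**2 = ((-1 - 8/3) + 3*(-7 + 0)*(-4 + (-7 + 0)))**2 = (-11/3 + 3*(-7)*(-4 - 7))**2 = (-11/3 + 3*(-7)*(-11))**2 = (-11/3 + 231)**2 = (682/3)**2 = 465124/9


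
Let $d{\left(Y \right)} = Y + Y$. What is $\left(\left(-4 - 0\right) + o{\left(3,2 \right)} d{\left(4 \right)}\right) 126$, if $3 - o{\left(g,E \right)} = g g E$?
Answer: $-15624$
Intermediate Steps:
$o{\left(g,E \right)} = 3 - E g^{2}$ ($o{\left(g,E \right)} = 3 - g g E = 3 - g^{2} E = 3 - E g^{2}$)
$d{\left(Y \right)} = 2 Y$
$\left(\left(-4 - 0\right) + o{\left(3,2 \right)} d{\left(4 \right)}\right) 126 = \left(\left(-4 - 0\right) + \left(3 - 2 \cdot 3^{2}\right) 2 \cdot 4\right) 126 = \left(\left(-4 + 0\right) + \left(3 - 2 \cdot 9\right) 8\right) 126 = \left(-4 + \left(3 - 18\right) 8\right) 126 = \left(-4 - 120\right) 126 = \left(-124\right) 126 = -15624$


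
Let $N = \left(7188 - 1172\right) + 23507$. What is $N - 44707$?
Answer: $-15184$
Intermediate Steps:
$N = 29523$ ($N = 6016 + 23507 = 29523$)
$N - 44707 = 29523 - 44707 = -15184$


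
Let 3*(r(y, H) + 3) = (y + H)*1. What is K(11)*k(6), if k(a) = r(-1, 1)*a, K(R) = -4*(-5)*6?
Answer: -2160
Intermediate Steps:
r(y, H) = -3 + H/3 + y/3 (r(y, H) = -3 + ((y + H)*1)/3 = -3 + ((H + y)*1)/3 = -3 + (H + y)/3 = -3 + (H/3 + y/3) = -3 + H/3 + y/3)
K(R) = 120 (K(R) = 20*6 = 120)
k(a) = -3*a (k(a) = (-3 + (⅓)*1 + (⅓)*(-1))*a = (-3 + ⅓ - ⅓)*a = -3*a)
K(11)*k(6) = 120*(-3*6) = 120*(-18) = -2160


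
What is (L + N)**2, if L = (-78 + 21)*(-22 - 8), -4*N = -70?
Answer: 11937025/4 ≈ 2.9843e+6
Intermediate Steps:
N = 35/2 (N = -1/4*(-70) = 35/2 ≈ 17.500)
L = 1710 (L = -57*(-30) = 1710)
(L + N)**2 = (1710 + 35/2)**2 = (3455/2)**2 = 11937025/4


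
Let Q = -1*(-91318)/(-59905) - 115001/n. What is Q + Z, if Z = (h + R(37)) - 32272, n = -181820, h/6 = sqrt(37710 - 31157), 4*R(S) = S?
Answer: -17570661767469/544596355 + 6*sqrt(6553) ≈ -31778.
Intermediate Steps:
R(S) = S/4
h = 6*sqrt(6553) (h = 6*sqrt(37710 - 31157) = 6*sqrt(6553) ≈ 485.70)
Q = -1942860771/2178385420 (Q = -1*(-91318)/(-59905) - 115001/(-181820) = 91318*(-1/59905) - 115001*(-1/181820) = -91318/59905 + 115001/181820 = -1942860771/2178385420 ≈ -0.89188)
Z = -129051/4 + 6*sqrt(6553) (Z = (6*sqrt(6553) + (1/4)*37) - 32272 = (6*sqrt(6553) + 37/4) - 32272 = (37/4 + 6*sqrt(6553)) - 32272 = -129051/4 + 6*sqrt(6553) ≈ -31777.)
Q + Z = -1942860771/2178385420 + (-129051/4 + 6*sqrt(6553)) = -17570661767469/544596355 + 6*sqrt(6553)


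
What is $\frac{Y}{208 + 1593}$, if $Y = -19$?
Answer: $- \frac{19}{1801} \approx -0.01055$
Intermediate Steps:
$\frac{Y}{208 + 1593} = - \frac{19}{208 + 1593} = - \frac{19}{1801}$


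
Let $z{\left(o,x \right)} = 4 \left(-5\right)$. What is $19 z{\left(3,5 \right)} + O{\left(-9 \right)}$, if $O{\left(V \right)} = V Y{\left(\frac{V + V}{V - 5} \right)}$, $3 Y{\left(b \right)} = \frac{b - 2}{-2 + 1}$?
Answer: $- \frac{2675}{7} \approx -382.14$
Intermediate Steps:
$Y{\left(b \right)} = \frac{2}{3} - \frac{b}{3}$ ($Y{\left(b \right)} = \frac{\left(b - 2\right) \frac{1}{-2 + 1}}{3} = \frac{\left(-2 + b\right) \frac{1}{-1}}{3} = \frac{\left(-2 + b\right) \left(-1\right)}{3} = \frac{2 - b}{3} = \frac{2}{3} - \frac{b}{3}$)
$z{\left(o,x \right)} = -20$
$O{\left(V \right)} = V \left(\frac{2}{3} - \frac{2 V}{3 \left(-5 + V\right)}\right)$ ($O{\left(V \right)} = V \left(\frac{2}{3} - \frac{\left(V + V\right) \frac{1}{V - 5}}{3}\right) = V \left(\frac{2}{3} - \frac{2 V \frac{1}{-5 + V}}{3}\right) = V \left(\frac{2}{3} - \frac{2 V}{3 \left(-5 + V\right)}\right)$)
$19 z{\left(3,5 \right)} + O{\left(-9 \right)} = 19 \left(-20\right) - - \frac{90}{-15 + 3 \left(-9\right)} = -380 - - \frac{90}{-15 - 27} = -380 - - \frac{90}{-42} = -380 - \left(-90\right) \left(- \frac{1}{42}\right) = -380 - \frac{15}{7} = - \frac{2675}{7}$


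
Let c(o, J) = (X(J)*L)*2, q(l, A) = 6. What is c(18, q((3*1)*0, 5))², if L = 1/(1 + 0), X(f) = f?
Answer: 144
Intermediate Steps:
L = 1 (L = 1/1 = 1)
c(o, J) = 2*J (c(o, J) = (J*1)*2 = J*2 = 2*J)
c(18, q((3*1)*0, 5))² = (2*6)² = 12² = 144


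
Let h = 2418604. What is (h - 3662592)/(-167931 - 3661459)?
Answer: 621994/1914695 ≈ 0.32485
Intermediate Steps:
(h - 3662592)/(-167931 - 3661459) = (2418604 - 3662592)/(-167931 - 3661459) = -1243988/(-3829390) = -1243988*(-1/3829390) = 621994/1914695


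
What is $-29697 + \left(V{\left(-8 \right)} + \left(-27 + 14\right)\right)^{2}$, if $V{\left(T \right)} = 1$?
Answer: $-29553$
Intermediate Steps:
$-29697 + \left(V{\left(-8 \right)} + \left(-27 + 14\right)\right)^{2} = -29697 + \left(1 + \left(-27 + 14\right)\right)^{2} = -29697 + \left(1 - 13\right)^{2} = -29697 + \left(-12\right)^{2} = -29697 + 144 = -29553$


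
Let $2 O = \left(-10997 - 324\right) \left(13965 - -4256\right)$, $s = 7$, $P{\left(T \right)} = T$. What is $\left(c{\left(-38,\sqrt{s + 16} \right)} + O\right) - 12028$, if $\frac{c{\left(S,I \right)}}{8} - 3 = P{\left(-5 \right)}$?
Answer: $- \frac{206304029}{2} \approx -1.0315 \cdot 10^{8}$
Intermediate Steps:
$c{\left(S,I \right)} = -16$ ($c{\left(S,I \right)} = 24 + 8 \left(-5\right) = 24 - 40 = -16$)
$O = - \frac{206279941}{2}$ ($O = \frac{\left(-10997 - 324\right) \left(13965 - -4256\right)}{2} = \frac{\left(-11321\right) \left(13965 + \left(-484 + 4740\right)\right)}{2} = \frac{\left(-11321\right) \left(13965 + 4256\right)}{2} = \frac{\left(-11321\right) 18221}{2} = \frac{1}{2} \left(-206279941\right) = - \frac{206279941}{2} \approx -1.0314 \cdot 10^{8}$)
$\left(c{\left(-38,\sqrt{s + 16} \right)} + O\right) - 12028 = \left(-16 - \frac{206279941}{2}\right) - 12028 = - \frac{206279973}{2} - 12028 = - \frac{206304029}{2}$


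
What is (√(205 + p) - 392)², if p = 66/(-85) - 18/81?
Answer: (99960 - √13265185)²/65025 ≈ 1.4267e+5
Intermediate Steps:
p = -764/765 (p = 66*(-1/85) - 18*1/81 = -66/85 - 2/9 = -764/765 ≈ -0.99869)
(√(205 + p) - 392)² = (√(205 - 764/765) - 392)² = (√(156061/765) - 392)² = (√13265185/255 - 392)² = (-392 + √13265185/255)²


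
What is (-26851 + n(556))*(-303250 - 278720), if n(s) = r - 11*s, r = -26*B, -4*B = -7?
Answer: 19212284625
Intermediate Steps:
B = 7/4 (B = -¼*(-7) = 7/4 ≈ 1.7500)
r = -91/2 (r = -26*7/4 = -91/2 ≈ -45.500)
n(s) = -91/2 - 11*s
(-26851 + n(556))*(-303250 - 278720) = (-26851 + (-91/2 - 11*556))*(-303250 - 278720) = (-26851 + (-91/2 - 6116))*(-581970) = (-26851 - 12323/2)*(-581970) = -66025/2*(-581970) = 19212284625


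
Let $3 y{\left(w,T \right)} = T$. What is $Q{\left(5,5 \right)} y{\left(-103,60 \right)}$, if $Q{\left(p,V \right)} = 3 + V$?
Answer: $160$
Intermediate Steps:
$y{\left(w,T \right)} = \frac{T}{3}$
$Q{\left(5,5 \right)} y{\left(-103,60 \right)} = \left(3 + 5\right) \frac{1}{3} \cdot 60 = 8 \cdot 20 = 160$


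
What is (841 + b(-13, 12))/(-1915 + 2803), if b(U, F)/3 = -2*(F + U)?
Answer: 847/888 ≈ 0.95383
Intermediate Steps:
b(U, F) = -6*F - 6*U (b(U, F) = 3*(-2*(F + U)) = 3*(-2*F - 2*U) = -6*F - 6*U)
(841 + b(-13, 12))/(-1915 + 2803) = (841 + (-6*12 - 6*(-13)))/(-1915 + 2803) = (841 + (-72 + 78))/888 = (841 + 6)*(1/888) = 847*(1/888) = 847/888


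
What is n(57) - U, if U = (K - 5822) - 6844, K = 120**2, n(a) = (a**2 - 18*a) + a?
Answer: 546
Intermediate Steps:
n(a) = a**2 - 17*a
K = 14400
U = 1734 (U = (14400 - 5822) - 6844 = 8578 - 6844 = 1734)
n(57) - U = 57*(-17 + 57) - 1*1734 = 57*40 - 1734 = 2280 - 1734 = 546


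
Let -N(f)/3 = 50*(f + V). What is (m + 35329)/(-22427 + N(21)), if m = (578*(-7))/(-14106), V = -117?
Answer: -249177460/56614431 ≈ -4.4013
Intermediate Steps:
m = 2023/7053 (m = -4046*(-1/14106) = 2023/7053 ≈ 0.28683)
N(f) = 17550 - 150*f (N(f) = -150*(f - 117) = -150*(-117 + f) = -3*(-5850 + 50*f) = 17550 - 150*f)
(m + 35329)/(-22427 + N(21)) = (2023/7053 + 35329)/(-22427 + (17550 - 150*21)) = 249177460/(7053*(-22427 + (17550 - 3150))) = 249177460/(7053*(-22427 + 14400)) = (249177460/7053)/(-8027) = (249177460/7053)*(-1/8027) = -249177460/56614431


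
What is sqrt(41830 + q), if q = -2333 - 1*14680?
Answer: sqrt(24817) ≈ 157.53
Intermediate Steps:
q = -17013 (q = -2333 - 14680 = -17013)
sqrt(41830 + q) = sqrt(41830 - 17013) = sqrt(24817)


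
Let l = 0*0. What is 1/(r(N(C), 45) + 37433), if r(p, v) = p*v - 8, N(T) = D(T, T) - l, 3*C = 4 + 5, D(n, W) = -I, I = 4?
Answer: 1/37245 ≈ 2.6849e-5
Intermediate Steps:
D(n, W) = -4 (D(n, W) = -1*4 = -4)
l = 0
C = 3 (C = (4 + 5)/3 = (⅓)*9 = 3)
N(T) = -4 (N(T) = -4 - 1*0 = -4 + 0 = -4)
r(p, v) = -8 + p*v
1/(r(N(C), 45) + 37433) = 1/((-8 - 4*45) + 37433) = 1/((-8 - 180) + 37433) = 1/(-188 + 37433) = 1/37245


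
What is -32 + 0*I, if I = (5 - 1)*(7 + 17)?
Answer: -32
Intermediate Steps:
I = 96 (I = 4*24 = 96)
-32 + 0*I = -32 + 0*96 = -32 + 0 = -32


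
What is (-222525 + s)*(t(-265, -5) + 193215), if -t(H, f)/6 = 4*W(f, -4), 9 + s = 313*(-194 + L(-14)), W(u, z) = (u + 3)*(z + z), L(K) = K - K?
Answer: -54620537736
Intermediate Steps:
L(K) = 0
W(u, z) = 2*z*(3 + u) (W(u, z) = (3 + u)*(2*z) = 2*z*(3 + u))
s = -60731 (s = -9 + 313*(-194 + 0) = -9 + 313*(-194) = -9 - 60722 = -60731)
t(H, f) = 576 + 192*f (t(H, f) = -24*2*(-4)*(3 + f) = -24*(-24 - 8*f) = -6*(-96 - 32*f) = 576 + 192*f)
(-222525 + s)*(t(-265, -5) + 193215) = (-222525 - 60731)*((576 + 192*(-5)) + 193215) = -283256*((576 - 960) + 193215) = -283256*(-384 + 193215) = -283256*192831 = -54620537736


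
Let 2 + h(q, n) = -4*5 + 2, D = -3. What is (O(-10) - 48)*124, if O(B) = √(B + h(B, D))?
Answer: -5952 + 124*I*√30 ≈ -5952.0 + 679.18*I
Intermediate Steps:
h(q, n) = -20 (h(q, n) = -2 + (-4*5 + 2) = -2 + (-20 + 2) = -2 - 18 = -20)
O(B) = √(-20 + B) (O(B) = √(B - 20) = √(-20 + B))
(O(-10) - 48)*124 = (√(-20 - 10) - 48)*124 = (√(-30) - 48)*124 = (I*√30 - 48)*124 = (-48 + I*√30)*124 = -5952 + 124*I*√30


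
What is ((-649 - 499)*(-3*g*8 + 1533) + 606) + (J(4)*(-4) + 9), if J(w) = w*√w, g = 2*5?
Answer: -1483781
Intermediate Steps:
g = 10
J(w) = w^(3/2)
((-649 - 499)*(-3*g*8 + 1533) + 606) + (J(4)*(-4) + 9) = ((-649 - 499)*(-3*10*8 + 1533) + 606) + (4^(3/2)*(-4) + 9) = (-1148*(-30*8 + 1533) + 606) + (8*(-4) + 9) = (-1148*(-240 + 1533) + 606) + (-32 + 9) = (-1148*1293 + 606) - 23 = (-1484364 + 606) - 23 = -1483758 - 23 = -1483781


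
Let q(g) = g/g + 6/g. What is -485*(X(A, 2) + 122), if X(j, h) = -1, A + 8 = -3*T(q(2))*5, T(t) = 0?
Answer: -58685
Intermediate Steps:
q(g) = 1 + 6/g
A = -8 (A = -8 - 3*0*5 = -8 + 0*5 = -8 + 0 = -8)
-485*(X(A, 2) + 122) = -485*(-1 + 122) = -485*121 = -58685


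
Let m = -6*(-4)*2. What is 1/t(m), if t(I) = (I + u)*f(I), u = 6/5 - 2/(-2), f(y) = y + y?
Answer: 5/24096 ≈ 0.00020750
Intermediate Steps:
f(y) = 2*y
m = 48 (m = 24*2 = 48)
u = 11/5 (u = 6*(⅕) - 2*(-½) = 6/5 + 1 = 11/5 ≈ 2.2000)
t(I) = 2*I*(11/5 + I) (t(I) = (I + 11/5)*(2*I) = (11/5 + I)*(2*I) = 2*I*(11/5 + I))
1/t(m) = 1/((⅖)*48*(11 + 5*48)) = 1/((⅖)*48*(11 + 240)) = 1/((⅖)*48*251) = 1/(24096/5) = 5/24096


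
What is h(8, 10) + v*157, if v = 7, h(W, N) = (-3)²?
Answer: 1108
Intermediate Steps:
h(W, N) = 9
h(8, 10) + v*157 = 9 + 7*157 = 9 + 1099 = 1108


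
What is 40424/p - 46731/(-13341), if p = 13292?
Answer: 96703753/14777381 ≈ 6.5440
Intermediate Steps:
40424/p - 46731/(-13341) = 40424/13292 - 46731/(-13341) = 40424*(1/13292) - 46731*(-1/13341) = 10106/3323 + 15577/4447 = 96703753/14777381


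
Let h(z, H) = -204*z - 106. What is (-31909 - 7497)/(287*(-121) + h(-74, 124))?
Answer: 2318/1161 ≈ 1.9966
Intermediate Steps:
h(z, H) = -106 - 204*z
(-31909 - 7497)/(287*(-121) + h(-74, 124)) = (-31909 - 7497)/(287*(-121) + (-106 - 204*(-74))) = -39406/(-34727 + (-106 + 15096)) = -39406/(-34727 + 14990) = -39406/(-19737) = -39406*(-1/19737) = 2318/1161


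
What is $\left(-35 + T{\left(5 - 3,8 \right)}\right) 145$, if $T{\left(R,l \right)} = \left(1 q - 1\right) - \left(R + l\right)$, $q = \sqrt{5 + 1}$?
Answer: $-6670 + 145 \sqrt{6} \approx -6314.8$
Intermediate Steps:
$q = \sqrt{6} \approx 2.4495$
$T{\left(R,l \right)} = -1 + \sqrt{6} - R - l$ ($T{\left(R,l \right)} = \left(1 \sqrt{6} - 1\right) - \left(R + l\right) = \left(\sqrt{6} - 1\right) - \left(R + l\right) = \left(-1 + \sqrt{6}\right) - \left(R + l\right) = -1 + \sqrt{6} - R - l$)
$\left(-35 + T{\left(5 - 3,8 \right)}\right) 145 = \left(-35 - \left(11 - \sqrt{6}\right)\right) 145 = \left(-46 + \sqrt{6}\right) 145 = -6670 + 145 \sqrt{6}$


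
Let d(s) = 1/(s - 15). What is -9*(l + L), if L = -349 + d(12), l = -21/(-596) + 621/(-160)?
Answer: 75778161/23840 ≈ 3178.6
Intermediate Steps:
l = -91689/23840 (l = -21*(-1/596) + 621*(-1/160) = 21/596 - 621/160 = -91689/23840 ≈ -3.8460)
d(s) = 1/(-15 + s)
L = -1048/3 (L = -349 + 1/(-15 + 12) = -349 + 1/(-3) = -349 - 1/3 = -1048/3 ≈ -349.33)
-9*(l + L) = -9*(-91689/23840 - 1048/3) = -9*(-25259387/71520) = 75778161/23840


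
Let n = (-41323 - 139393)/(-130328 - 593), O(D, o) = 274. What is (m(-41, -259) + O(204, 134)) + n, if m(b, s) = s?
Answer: 2144531/130921 ≈ 16.380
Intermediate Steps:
n = 180716/130921 (n = -180716/(-130921) = -180716*(-1/130921) = 180716/130921 ≈ 1.3803)
(m(-41, -259) + O(204, 134)) + n = (-259 + 274) + 180716/130921 = 15 + 180716/130921 = 2144531/130921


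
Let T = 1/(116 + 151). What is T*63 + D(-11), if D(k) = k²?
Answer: 10790/89 ≈ 121.24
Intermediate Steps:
T = 1/267 ≈ 0.0037453
T*63 + D(-11) = (1/267)*63 + (-11)² = 21/89 + 121 = 10790/89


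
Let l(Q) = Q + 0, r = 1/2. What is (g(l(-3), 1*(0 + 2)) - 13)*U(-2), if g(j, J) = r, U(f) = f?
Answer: 25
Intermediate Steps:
r = 1/2 ≈ 0.50000
l(Q) = Q
g(j, J) = 1/2
(g(l(-3), 1*(0 + 2)) - 13)*U(-2) = (1/2 - 13)*(-2) = -25/2*(-2) = 25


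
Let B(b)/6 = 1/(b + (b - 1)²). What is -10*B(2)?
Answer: -20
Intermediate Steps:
B(b) = 6/(b + (-1 + b)²) (B(b) = 6/(b + (b - 1)²) = 6/(b + (-1 + b)²))
-10*B(2) = -60/(2 + (-1 + 2)²) = -60/(2 + 1²) = -60/(2 + 1) = -60/3 = -10*2 = -20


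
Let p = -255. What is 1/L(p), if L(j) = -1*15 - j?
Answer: 1/240 ≈ 0.0041667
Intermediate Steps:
L(j) = -15 - j
1/L(p) = 1/(-15 - 1*(-255)) = 1/(-15 + 255) = 1/240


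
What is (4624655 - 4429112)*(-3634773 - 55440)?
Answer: -721595320659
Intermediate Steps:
(4624655 - 4429112)*(-3634773 - 55440) = 195543*(-3690213) = -721595320659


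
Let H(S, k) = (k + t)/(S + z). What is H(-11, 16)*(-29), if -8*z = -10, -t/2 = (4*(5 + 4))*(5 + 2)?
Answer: -56608/39 ≈ -1451.5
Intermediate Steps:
t = -504 (t = -2*4*(5 + 4)*(5 + 2) = -2*4*9*7 = -72*7 = -2*252 = -504)
z = 5/4 (z = -⅛*(-10) = 5/4 ≈ 1.2500)
H(S, k) = (-504 + k)/(5/4 + S) (H(S, k) = (k - 504)/(S + 5/4) = (-504 + k)/(5/4 + S))
H(-11, 16)*(-29) = (4*(-504 + 16)/(5 + 4*(-11)))*(-29) = (4*(-488)/(5 - 44))*(-29) = (4*(-488)/(-39))*(-29) = (4*(-1/39)*(-488))*(-29) = (1952/39)*(-29) = -56608/39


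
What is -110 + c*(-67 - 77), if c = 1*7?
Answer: -1118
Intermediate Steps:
c = 7
-110 + c*(-67 - 77) = -110 + 7*(-67 - 77) = -110 + 7*(-144) = -110 - 1008 = -1118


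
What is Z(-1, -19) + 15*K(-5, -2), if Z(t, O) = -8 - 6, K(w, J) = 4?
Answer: 46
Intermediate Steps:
Z(t, O) = -14
Z(-1, -19) + 15*K(-5, -2) = -14 + 15*4 = -14 + 60 = 46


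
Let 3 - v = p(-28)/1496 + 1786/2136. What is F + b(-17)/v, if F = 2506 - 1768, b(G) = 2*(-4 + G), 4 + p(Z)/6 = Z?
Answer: 329460210/457789 ≈ 719.68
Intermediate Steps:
p(Z) = -24 + 6*Z
v = 457789/199716 (v = 3 - ((-24 + 6*(-28))/1496 + 1786/2136) = 3 - ((-24 - 168)*(1/1496) + 1786*(1/2136)) = 3 - (-192*1/1496 + 893/1068) = 3 - (-24/187 + 893/1068) = 3 - 1*141359/199716 = 3 - 141359/199716 = 457789/199716 ≈ 2.2922)
b(G) = -8 + 2*G
F = 738
F + b(-17)/v = 738 + (-8 + 2*(-17))/(457789/199716) = 738 + (-8 - 34)*(199716/457789) = 738 - 42*199716/457789 = 738 - 8388072/457789 = 329460210/457789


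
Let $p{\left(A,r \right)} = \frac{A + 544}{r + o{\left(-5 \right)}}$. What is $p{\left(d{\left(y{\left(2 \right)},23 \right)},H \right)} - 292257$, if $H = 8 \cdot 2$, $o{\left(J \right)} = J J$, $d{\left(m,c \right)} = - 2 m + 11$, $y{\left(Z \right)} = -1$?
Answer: $- \frac{11981980}{41} \approx -2.9224 \cdot 10^{5}$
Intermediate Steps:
$d{\left(m,c \right)} = 11 - 2 m$
$o{\left(J \right)} = J^{2}$
$H = 16$
$p{\left(A,r \right)} = \frac{544 + A}{25 + r}$ ($p{\left(A,r \right)} = \frac{A + 544}{r + \left(-5\right)^{2}} = \frac{544 + A}{r + 25} = \frac{544 + A}{25 + r}$)
$p{\left(d{\left(y{\left(2 \right)},23 \right)},H \right)} - 292257 = \frac{544 + \left(11 - -2\right)}{25 + 16} - 292257 = \frac{544 + \left(11 + 2\right)}{41} - 292257 = \frac{544 + 13}{41} - 292257 = \frac{1}{41} \cdot 557 - 292257 = \frac{557}{41} - 292257 = - \frac{11981980}{41}$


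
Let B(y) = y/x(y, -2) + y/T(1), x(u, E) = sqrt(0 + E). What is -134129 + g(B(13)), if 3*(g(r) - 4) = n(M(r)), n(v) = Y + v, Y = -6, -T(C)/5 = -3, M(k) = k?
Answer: -6035702/45 - 13*I*sqrt(2)/6 ≈ -1.3413e+5 - 3.0641*I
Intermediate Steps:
x(u, E) = sqrt(E)
T(C) = 15 (T(C) = -5*(-3) = 15)
B(y) = y/15 - I*y*sqrt(2)/2 (B(y) = y/(sqrt(-2)) + y/15 = y/((I*sqrt(2))) + y*(1/15) = y*(-I*sqrt(2)/2) + y/15 = -I*y*sqrt(2)/2 + y/15 = y/15 - I*y*sqrt(2)/2)
n(v) = -6 + v
g(r) = 2 + r/3 (g(r) = 4 + (-6 + r)/3 = 4 + (-2 + r/3) = 2 + r/3)
-134129 + g(B(13)) = -134129 + (2 + ((1/30)*13*(2 - 15*I*sqrt(2)))/3) = -134129 + (2 + (13/15 - 13*I*sqrt(2)/2)/3) = -134129 + (2 + (13/45 - 13*I*sqrt(2)/6)) = -134129 + (103/45 - 13*I*sqrt(2)/6) = -6035702/45 - 13*I*sqrt(2)/6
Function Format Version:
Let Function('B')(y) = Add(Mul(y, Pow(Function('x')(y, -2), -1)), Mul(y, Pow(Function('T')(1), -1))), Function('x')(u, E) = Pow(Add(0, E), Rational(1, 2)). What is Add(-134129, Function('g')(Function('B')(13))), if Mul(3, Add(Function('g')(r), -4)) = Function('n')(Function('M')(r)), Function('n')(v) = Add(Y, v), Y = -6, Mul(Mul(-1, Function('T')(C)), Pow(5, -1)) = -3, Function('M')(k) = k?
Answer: Add(Rational(-6035702, 45), Mul(Rational(-13, 6), I, Pow(2, Rational(1, 2)))) ≈ Add(-1.3413e+5, Mul(-3.0641, I))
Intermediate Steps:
Function('x')(u, E) = Pow(E, Rational(1, 2))
Function('T')(C) = 15 (Function('T')(C) = Mul(-5, -3) = 15)
Function('B')(y) = Add(Mul(Rational(1, 15), y), Mul(Rational(-1, 2), I, y, Pow(2, Rational(1, 2)))) (Function('B')(y) = Add(Mul(y, Pow(Pow(-2, Rational(1, 2)), -1)), Mul(y, Pow(15, -1))) = Add(Mul(y, Pow(Mul(I, Pow(2, Rational(1, 2))), -1)), Mul(y, Rational(1, 15))) = Add(Mul(y, Mul(Rational(-1, 2), I, Pow(2, Rational(1, 2)))), Mul(Rational(1, 15), y)) = Add(Mul(Rational(-1, 2), I, y, Pow(2, Rational(1, 2))), Mul(Rational(1, 15), y)) = Add(Mul(Rational(1, 15), y), Mul(Rational(-1, 2), I, y, Pow(2, Rational(1, 2)))))
Function('n')(v) = Add(-6, v)
Function('g')(r) = Add(2, Mul(Rational(1, 3), r)) (Function('g')(r) = Add(4, Mul(Rational(1, 3), Add(-6, r))) = Add(4, Add(-2, Mul(Rational(1, 3), r))) = Add(2, Mul(Rational(1, 3), r)))
Add(-134129, Function('g')(Function('B')(13))) = Add(-134129, Add(2, Mul(Rational(1, 3), Mul(Rational(1, 30), 13, Add(2, Mul(-15, I, Pow(2, Rational(1, 2)))))))) = Add(-134129, Add(2, Mul(Rational(1, 3), Add(Rational(13, 15), Mul(Rational(-13, 2), I, Pow(2, Rational(1, 2))))))) = Add(-134129, Add(2, Add(Rational(13, 45), Mul(Rational(-13, 6), I, Pow(2, Rational(1, 2)))))) = Add(-134129, Add(Rational(103, 45), Mul(Rational(-13, 6), I, Pow(2, Rational(1, 2))))) = Add(Rational(-6035702, 45), Mul(Rational(-13, 6), I, Pow(2, Rational(1, 2))))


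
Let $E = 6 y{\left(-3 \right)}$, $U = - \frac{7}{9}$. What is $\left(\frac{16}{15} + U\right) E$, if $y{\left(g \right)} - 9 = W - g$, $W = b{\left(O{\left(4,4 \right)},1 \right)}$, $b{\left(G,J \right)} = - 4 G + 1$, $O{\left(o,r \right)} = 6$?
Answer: $- \frac{286}{15} \approx -19.067$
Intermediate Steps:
$b{\left(G,J \right)} = 1 - 4 G$
$W = -23$ ($W = 1 - 24 = -23$)
$U = - \frac{7}{9}$ ($U = \left(-7\right) \frac{1}{9} = - \frac{7}{9} \approx -0.77778$)
$y{\left(g \right)} = -14 - g$ ($y{\left(g \right)} = 9 - \left(23 + g\right) = -14 - g$)
$E = -66$ ($E = 6 \left(-14 - -3\right) = 6 \left(-14 + 3\right) = 6 \left(-11\right) = -66$)
$\left(\frac{16}{15} + U\right) E = \left(\frac{16}{15} - \frac{7}{9}\right) \left(-66\right) = \frac{13}{45} \left(-66\right) = - \frac{286}{15}$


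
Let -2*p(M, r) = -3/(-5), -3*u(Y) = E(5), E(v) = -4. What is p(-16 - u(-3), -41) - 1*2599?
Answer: -25993/10 ≈ -2599.3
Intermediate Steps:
u(Y) = 4/3 (u(Y) = -1/3*(-4) = 4/3)
p(M, r) = -3/10 (p(M, r) = -(-3)/(2*(-5)) = -(-3)*(-1)/(2*5) = -1/2*3/5 = -3/10)
p(-16 - u(-3), -41) - 1*2599 = -3/10 - 1*2599 = -3/10 - 2599 = -25993/10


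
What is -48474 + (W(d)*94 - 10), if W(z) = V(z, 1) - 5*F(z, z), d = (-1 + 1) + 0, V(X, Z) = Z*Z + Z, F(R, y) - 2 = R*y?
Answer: -49236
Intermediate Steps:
F(R, y) = 2 + R*y
V(X, Z) = Z + Z**2 (V(X, Z) = Z**2 + Z = Z + Z**2)
d = 0 (d = 0 + 0 = 0)
W(z) = -8 - 5*z**2 (W(z) = 1*(1 + 1) - 5*(2 + z*z) = 1*2 - 5*(2 + z**2) = 2 + (-10 - 5*z**2) = -8 - 5*z**2)
-48474 + (W(d)*94 - 10) = -48474 + ((-8 - 5*0**2)*94 - 10) = -48474 + ((-8 - 5*0)*94 - 10) = -48474 + ((-8 + 0)*94 - 10) = -48474 + (-8*94 - 10) = -48474 + (-752 - 10) = -48474 - 762 = -49236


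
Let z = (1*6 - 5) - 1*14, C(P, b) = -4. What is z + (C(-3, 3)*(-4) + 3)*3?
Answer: 44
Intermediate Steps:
z = -13 (z = (6 - 5) - 14 = 1 - 14 = -13)
z + (C(-3, 3)*(-4) + 3)*3 = -13 + (-4*(-4) + 3)*3 = -13 + (16 + 3)*3 = -13 + 19*3 = -13 + 57 = 44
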